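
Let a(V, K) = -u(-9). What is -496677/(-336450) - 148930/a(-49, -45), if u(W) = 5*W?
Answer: -3339009869/1009350 ≈ -3308.1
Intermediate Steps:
a(V, K) = 45 (a(V, K) = -5*(-9) = -1*(-45) = 45)
-496677/(-336450) - 148930/a(-49, -45) = -496677/(-336450) - 148930/(1*45) = -496677*(-1/336450) - 148930/45 = 165559/112150 - 148930*1/45 = 165559/112150 - 29786/9 = -3339009869/1009350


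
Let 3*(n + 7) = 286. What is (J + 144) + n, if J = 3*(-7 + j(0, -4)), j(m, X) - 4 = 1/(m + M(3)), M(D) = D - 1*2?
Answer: 679/3 ≈ 226.33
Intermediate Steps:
n = 265/3 (n = -7 + (1/3)*286 = -7 + 286/3 = 265/3 ≈ 88.333)
M(D) = -2 + D (M(D) = D - 2 = -2 + D)
j(m, X) = 4 + 1/(1 + m) (j(m, X) = 4 + 1/(m + (-2 + 3)) = 4 + 1/(m + 1) = 4 + 1/(1 + m))
J = -6 (J = 3*(-7 + (5 + 4*0)/(1 + 0)) = 3*(-7 + (5 + 0)/1) = 3*(-7 + 1*5) = 3*(-7 + 5) = 3*(-2) = -6)
(J + 144) + n = (-6 + 144) + 265/3 = 138 + 265/3 = 679/3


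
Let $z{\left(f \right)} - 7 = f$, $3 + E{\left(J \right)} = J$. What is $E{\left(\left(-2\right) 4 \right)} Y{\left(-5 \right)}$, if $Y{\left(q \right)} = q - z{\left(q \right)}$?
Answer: $77$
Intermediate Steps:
$E{\left(J \right)} = -3 + J$
$z{\left(f \right)} = 7 + f$
$Y{\left(q \right)} = -7$ ($Y{\left(q \right)} = q - \left(7 + q\right) = -7$)
$E{\left(\left(-2\right) 4 \right)} Y{\left(-5 \right)} = \left(-3 - 8\right) \left(-7\right) = \left(-11\right) \left(-7\right) = 77$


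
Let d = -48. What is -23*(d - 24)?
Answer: 1656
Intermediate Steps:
-23*(d - 24) = -23*(-48 - 24) = -23*(-72) = 1656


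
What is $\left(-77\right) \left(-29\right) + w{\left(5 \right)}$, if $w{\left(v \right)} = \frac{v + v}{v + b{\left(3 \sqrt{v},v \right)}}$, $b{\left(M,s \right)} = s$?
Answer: $2234$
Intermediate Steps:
$w{\left(v \right)} = 1$ ($w{\left(v \right)} = \frac{v + v}{v + v} = \frac{2 v}{2 v} = 2 v \frac{1}{2 v} = 1$)
$\left(-77\right) \left(-29\right) + w{\left(5 \right)} = \left(-77\right) \left(-29\right) + 1 = 2233 + 1 = 2234$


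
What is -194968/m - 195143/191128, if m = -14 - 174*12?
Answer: 18426826659/200875528 ≈ 91.733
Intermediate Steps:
m = -2102 (m = -14 - 2088 = -2102)
-194968/m - 195143/191128 = -194968/(-2102) - 195143/191128 = -194968*(-1/2102) - 195143*1/191128 = 97484/1051 - 195143/191128 = 18426826659/200875528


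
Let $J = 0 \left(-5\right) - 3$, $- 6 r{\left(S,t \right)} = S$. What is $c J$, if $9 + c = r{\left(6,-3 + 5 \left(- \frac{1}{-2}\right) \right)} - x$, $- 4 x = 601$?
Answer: $- \frac{1683}{4} \approx -420.75$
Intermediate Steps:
$x = - \frac{601}{4}$ ($x = \left(- \frac{1}{4}\right) 601 = - \frac{601}{4} \approx -150.25$)
$r{\left(S,t \right)} = - \frac{S}{6}$
$c = \frac{561}{4}$ ($c = -9 - - \frac{597}{4} = -9 + \left(-1 + \frac{601}{4}\right) = -9 + \frac{597}{4} = \frac{561}{4} \approx 140.25$)
$J = -3$ ($J = 0 - 3 = -3$)
$c J = \frac{561}{4} \left(-3\right) = - \frac{1683}{4}$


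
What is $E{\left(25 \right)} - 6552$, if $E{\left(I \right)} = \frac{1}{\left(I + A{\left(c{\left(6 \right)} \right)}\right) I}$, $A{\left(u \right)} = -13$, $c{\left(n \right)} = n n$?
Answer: $- \frac{1965599}{300} \approx -6552.0$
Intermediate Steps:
$c{\left(n \right)} = n^{2}$
$E{\left(I \right)} = \frac{1}{I \left(-13 + I\right)}$ ($E{\left(I \right)} = \frac{1}{\left(I - 13\right) I} = \frac{1}{\left(-13 + I\right) I} = \frac{1}{I \left(-13 + I\right)}$)
$E{\left(25 \right)} - 6552 = \frac{1}{25 \left(-13 + 25\right)} - 6552 = \frac{1}{25 \cdot 12} - 6552 = \frac{1}{25} \cdot \frac{1}{12} - 6552 = \frac{1}{300} - 6552 = - \frac{1965599}{300}$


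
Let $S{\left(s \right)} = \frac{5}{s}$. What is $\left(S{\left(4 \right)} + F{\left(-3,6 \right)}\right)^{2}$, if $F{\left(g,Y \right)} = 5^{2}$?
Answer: $\frac{11025}{16} \approx 689.06$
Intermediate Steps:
$F{\left(g,Y \right)} = 25$
$\left(S{\left(4 \right)} + F{\left(-3,6 \right)}\right)^{2} = \left(\frac{5}{4} + 25\right)^{2} = \left(\frac{105}{4}\right)^{2} = \frac{11025}{16}$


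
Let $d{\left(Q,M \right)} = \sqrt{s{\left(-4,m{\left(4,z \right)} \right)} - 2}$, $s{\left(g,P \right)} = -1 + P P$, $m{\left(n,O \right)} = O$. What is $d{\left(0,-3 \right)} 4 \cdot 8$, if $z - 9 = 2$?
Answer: $32 \sqrt{118} \approx 347.61$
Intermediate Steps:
$z = 11$ ($z = 9 + 2 = 11$)
$s{\left(g,P \right)} = -1 + P^{2}$
$d{\left(Q,M \right)} = \sqrt{118}$ ($d{\left(Q,M \right)} = \sqrt{\left(-1 + 11^{2}\right) - 2} = \sqrt{\left(-1 + 121\right) - 2} = \sqrt{120 - 2} = \sqrt{118}$)
$d{\left(0,-3 \right)} 4 \cdot 8 = \sqrt{118} \cdot 4 \cdot 8 = 4 \sqrt{118} \cdot 8 = 32 \sqrt{118}$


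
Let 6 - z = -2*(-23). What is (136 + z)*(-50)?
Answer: -4800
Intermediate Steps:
z = -40 (z = 6 - (-2)*(-23) = 6 - 1*46 = 6 - 46 = -40)
(136 + z)*(-50) = (136 - 40)*(-50) = 96*(-50) = -4800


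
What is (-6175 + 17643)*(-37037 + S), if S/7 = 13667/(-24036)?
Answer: -2552538841867/6009 ≈ -4.2479e+8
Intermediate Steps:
S = -95669/24036 (S = 7*(13667/(-24036)) = 7*(13667*(-1/24036)) = 7*(-13667/24036) = -95669/24036 ≈ -3.9802)
(-6175 + 17643)*(-37037 + S) = (-6175 + 17643)*(-37037 - 95669/24036) = 11468*(-890317001/24036) = -2552538841867/6009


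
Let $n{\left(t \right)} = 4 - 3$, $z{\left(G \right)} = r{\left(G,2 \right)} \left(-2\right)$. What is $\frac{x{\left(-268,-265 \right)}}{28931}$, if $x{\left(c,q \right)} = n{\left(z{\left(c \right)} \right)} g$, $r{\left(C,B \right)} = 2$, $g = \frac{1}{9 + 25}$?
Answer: $\frac{1}{983654} \approx 1.0166 \cdot 10^{-6}$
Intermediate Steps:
$g = \frac{1}{34} \approx 0.029412$
$z{\left(G \right)} = -4$ ($z{\left(G \right)} = 2 \left(-2\right) = -4$)
$n{\left(t \right)} = 1$ ($n{\left(t \right)} = 4 - 3 = 1$)
$x{\left(c,q \right)} = \frac{1}{34}$ ($x{\left(c,q \right)} = 1 \cdot \frac{1}{34} = \frac{1}{34}$)
$\frac{x{\left(-268,-265 \right)}}{28931} = \frac{1}{34 \cdot 28931} = \frac{1}{34} \cdot \frac{1}{28931} = \frac{1}{983654}$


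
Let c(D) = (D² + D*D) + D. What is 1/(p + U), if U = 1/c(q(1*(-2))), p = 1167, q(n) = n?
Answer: 6/7003 ≈ 0.00085678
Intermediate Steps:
c(D) = D + 2*D² (c(D) = (D² + D²) + D = 2*D² + D = D + 2*D²)
U = ⅙ (U = 1/((1*(-2))*(1 + 2*(1*(-2)))) = 1/(-2*(1 + 2*(-2))) = 1/(-2*(1 - 4)) = 1/(-2*(-3)) = 1/6 = ⅙ ≈ 0.16667)
1/(p + U) = 1/(1167 + ⅙) = 1/(7003/6) = 6/7003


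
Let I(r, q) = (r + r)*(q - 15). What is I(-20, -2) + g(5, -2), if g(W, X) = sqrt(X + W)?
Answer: 680 + sqrt(3) ≈ 681.73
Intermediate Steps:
I(r, q) = 2*r*(-15 + q) (I(r, q) = (2*r)*(-15 + q) = 2*r*(-15 + q))
g(W, X) = sqrt(W + X)
I(-20, -2) + g(5, -2) = 2*(-20)*(-15 - 2) + sqrt(5 - 2) = 2*(-20)*(-17) + sqrt(3) = 680 + sqrt(3)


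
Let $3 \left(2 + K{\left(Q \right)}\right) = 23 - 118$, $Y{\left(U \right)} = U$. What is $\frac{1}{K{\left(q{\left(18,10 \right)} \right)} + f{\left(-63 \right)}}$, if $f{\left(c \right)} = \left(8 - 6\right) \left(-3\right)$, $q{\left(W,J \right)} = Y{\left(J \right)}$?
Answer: $- \frac{3}{119} \approx -0.02521$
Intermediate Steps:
$q{\left(W,J \right)} = J$
$K{\left(Q \right)} = - \frac{101}{3}$ ($K{\left(Q \right)} = -2 + \frac{23 - 118}{3} = -2 + \frac{1}{3} \left(-95\right) = -2 - \frac{95}{3} = - \frac{101}{3}$)
$f{\left(c \right)} = -6$ ($f{\left(c \right)} = 2 \left(-3\right) = -6$)
$\frac{1}{K{\left(q{\left(18,10 \right)} \right)} + f{\left(-63 \right)}} = \frac{1}{- \frac{101}{3} - 6} = \frac{1}{- \frac{119}{3}} = - \frac{3}{119}$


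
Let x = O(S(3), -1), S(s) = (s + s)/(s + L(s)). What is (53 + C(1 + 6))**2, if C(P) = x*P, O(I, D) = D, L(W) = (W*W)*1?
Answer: 2116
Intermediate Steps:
L(W) = W**2 (L(W) = W**2*1 = W**2)
S(s) = 2*s/(s + s**2) (S(s) = (s + s)/(s + s**2) = (2*s)/(s + s**2) = 2*s/(s + s**2))
x = -1
C(P) = -P
(53 + C(1 + 6))**2 = (53 - (1 + 6))**2 = (53 - 1*7)**2 = (53 - 7)**2 = 46**2 = 2116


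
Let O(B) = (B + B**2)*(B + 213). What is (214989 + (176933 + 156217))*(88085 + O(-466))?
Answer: -30002105873415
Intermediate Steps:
O(B) = (213 + B)*(B + B**2) (O(B) = (B + B**2)*(213 + B) = (213 + B)*(B + B**2))
(214989 + (176933 + 156217))*(88085 + O(-466)) = (214989 + (176933 + 156217))*(88085 - 466*(213 + (-466)**2 + 214*(-466))) = (214989 + 333150)*(88085 - 466*(213 + 217156 - 99724)) = 548139*(88085 - 466*117645) = 548139*(88085 - 54822570) = 548139*(-54734485) = -30002105873415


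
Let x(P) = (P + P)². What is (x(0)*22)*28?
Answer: 0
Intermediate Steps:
x(P) = 4*P² (x(P) = (2*P)² = 4*P²)
(x(0)*22)*28 = ((4*0²)*22)*28 = ((4*0)*22)*28 = (0*22)*28 = 0*28 = 0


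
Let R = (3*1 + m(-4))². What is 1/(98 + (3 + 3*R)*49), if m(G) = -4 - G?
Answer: 1/1568 ≈ 0.00063775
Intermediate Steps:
R = 9 (R = (3*1 + (-4 - 1*(-4)))² = (3 + (-4 + 4))² = (3 + 0)² = 3² = 9)
1/(98 + (3 + 3*R)*49) = 1/(98 + (3 + 3*9)*49) = 1/(98 + (3 + 27)*49) = 1/(98 + 30*49) = 1/(98 + 1470) = 1/1568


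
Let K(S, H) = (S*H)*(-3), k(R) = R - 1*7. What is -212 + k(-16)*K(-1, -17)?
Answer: 961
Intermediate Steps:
k(R) = -7 + R (k(R) = R - 7 = -7 + R)
K(S, H) = -3*H*S (K(S, H) = (H*S)*(-3) = -3*H*S)
-212 + k(-16)*K(-1, -17) = -212 + (-7 - 16)*(-3*(-17)*(-1)) = -212 - 23*(-51) = -212 + 1173 = 961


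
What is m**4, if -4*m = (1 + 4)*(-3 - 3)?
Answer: 50625/16 ≈ 3164.1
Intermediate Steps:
m = 15/2 (m = -(1 + 4)*(-3 - 3)/4 = -5*(-6)/4 = -1/4*(-30) = 15/2 ≈ 7.5000)
m**4 = (15/2)**4 = 50625/16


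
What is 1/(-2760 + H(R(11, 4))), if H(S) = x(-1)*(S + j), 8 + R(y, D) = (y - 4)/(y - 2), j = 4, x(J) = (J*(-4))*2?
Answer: -9/25072 ≈ -0.00035897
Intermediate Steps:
x(J) = -8*J (x(J) = -4*J*2 = -8*J)
R(y, D) = -8 + (-4 + y)/(-2 + y) (R(y, D) = -8 + (y - 4)/(y - 2) = -8 + (-4 + y)/(-2 + y))
H(S) = 32 + 8*S (H(S) = (-8*(-1))*(S + 4) = 8*(4 + S) = 32 + 8*S)
1/(-2760 + H(R(11, 4))) = 1/(-2760 + (32 + 8*((12 - 7*11)/(-2 + 11)))) = 1/(-2760 + (32 + 8*((12 - 77)/9))) = 1/(-2760 + (32 + 8*((1/9)*(-65)))) = 1/(-2760 + (32 + 8*(-65/9))) = 1/(-2760 + (32 - 520/9)) = 1/(-2760 - 232/9) = 1/(-25072/9) = -9/25072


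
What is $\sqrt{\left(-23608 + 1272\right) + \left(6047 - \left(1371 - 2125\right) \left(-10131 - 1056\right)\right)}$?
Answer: $i \sqrt{8451287} \approx 2907.1 i$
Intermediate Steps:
$\sqrt{\left(-23608 + 1272\right) + \left(6047 - \left(1371 - 2125\right) \left(-10131 - 1056\right)\right)} = \sqrt{-22336 + \left(6047 - \left(-754\right) \left(-11187\right)\right)} = \sqrt{-22336 + \left(6047 - 8434998\right)} = \sqrt{-22336 - 8428951} = \sqrt{-8451287} = i \sqrt{8451287}$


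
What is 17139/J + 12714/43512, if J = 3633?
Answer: 6285255/1254596 ≈ 5.0098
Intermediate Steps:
17139/J + 12714/43512 = 17139/3633 + 12714/43512 = 17139*(1/3633) + 12714*(1/43512) = 5713/1211 + 2119/7252 = 6285255/1254596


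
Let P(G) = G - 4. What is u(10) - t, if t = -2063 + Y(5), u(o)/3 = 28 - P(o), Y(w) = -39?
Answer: 2168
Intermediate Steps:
P(G) = -4 + G
u(o) = 96 - 3*o (u(o) = 3*(28 - (-4 + o)) = 3*(28 + (4 - o)) = 3*(32 - o) = 96 - 3*o)
t = -2102 (t = -2063 - 39 = -2102)
u(10) - t = (96 - 3*10) - 1*(-2102) = (96 - 30) + 2102 = 66 + 2102 = 2168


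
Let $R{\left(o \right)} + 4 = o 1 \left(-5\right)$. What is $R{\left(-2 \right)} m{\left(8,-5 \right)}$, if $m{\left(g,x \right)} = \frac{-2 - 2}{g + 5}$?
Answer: $- \frac{24}{13} \approx -1.8462$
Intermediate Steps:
$R{\left(o \right)} = -4 - 5 o$ ($R{\left(o \right)} = -4 + o 1 \left(-5\right) = -4 + o \left(-5\right) = -4 - 5 o$)
$m{\left(g,x \right)} = - \frac{4}{5 + g}$
$R{\left(-2 \right)} m{\left(8,-5 \right)} = \left(-4 - -10\right) \left(- \frac{4}{5 + 8}\right) = \left(-4 + 10\right) \left(- \frac{4}{13}\right) = 6 \left(\left(-4\right) \frac{1}{13}\right) = 6 \left(- \frac{4}{13}\right) = - \frac{24}{13}$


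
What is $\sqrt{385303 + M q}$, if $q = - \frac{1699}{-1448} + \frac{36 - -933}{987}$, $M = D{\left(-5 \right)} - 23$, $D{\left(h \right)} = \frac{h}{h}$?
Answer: $\frac{\sqrt{5464593778456687}}{119098} \approx 620.69$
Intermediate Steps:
$D{\left(h \right)} = 1$
$M = -22$ ($M = 1 - 23 = -22$)
$q = \frac{1026675}{476392}$ ($q = \left(-1699\right) \left(- \frac{1}{1448}\right) + \left(36 + 933\right) \frac{1}{987} = \frac{1699}{1448} + 969 \cdot \frac{1}{987} = \frac{1699}{1448} + \frac{323}{329} = \frac{1026675}{476392} \approx 2.1551$)
$\sqrt{385303 + M q} = \sqrt{385303 - \frac{11293425}{238196}} = \sqrt{\frac{91766339963}{238196}} = \frac{\sqrt{5464593778456687}}{119098}$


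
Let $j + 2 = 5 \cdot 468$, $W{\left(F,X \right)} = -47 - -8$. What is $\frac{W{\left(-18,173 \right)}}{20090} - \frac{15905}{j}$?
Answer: $- \frac{11415094}{1677515} \approx -6.8048$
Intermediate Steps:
$W{\left(F,X \right)} = -39$ ($W{\left(F,X \right)} = -47 + 8 = -39$)
$j = 2338$ ($j = -2 + 5 \cdot 468 = -2 + 2340 = 2338$)
$\frac{W{\left(-18,173 \right)}}{20090} - \frac{15905}{j} = - \frac{39}{20090} - \frac{15905}{2338} = - \frac{11415094}{1677515}$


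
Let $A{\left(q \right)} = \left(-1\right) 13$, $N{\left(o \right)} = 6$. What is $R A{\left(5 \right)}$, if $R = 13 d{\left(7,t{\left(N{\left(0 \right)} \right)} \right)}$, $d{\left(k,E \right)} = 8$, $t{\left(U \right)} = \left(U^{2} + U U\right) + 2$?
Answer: $-1352$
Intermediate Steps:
$A{\left(q \right)} = -13$
$t{\left(U \right)} = 2 + 2 U^{2}$ ($t{\left(U \right)} = \left(U^{2} + U^{2}\right) + 2 = 2 U^{2} + 2 = 2 + 2 U^{2}$)
$R = 104$ ($R = 13 \cdot 8 = 104$)
$R A{\left(5 \right)} = 104 \left(-13\right) = -1352$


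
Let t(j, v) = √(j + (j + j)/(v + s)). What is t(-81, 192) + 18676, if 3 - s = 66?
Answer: 18676 + 3*I*√16899/43 ≈ 18676.0 + 9.0695*I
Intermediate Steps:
s = -63 (s = 3 - 1*66 = 3 - 66 = -63)
t(j, v) = √(j + 2*j/(-63 + v)) (t(j, v) = √(j + (j + j)/(v - 63)) = √(j + (2*j)/(-63 + v)) = √(j + 2*j/(-63 + v)))
t(-81, 192) + 18676 = √(-81*(-61 + 192)/(-63 + 192)) + 18676 = √(-81*131/129) + 18676 = √(-81*1/129*131) + 18676 = √(-3537/43) + 18676 = 3*I*√16899/43 + 18676 = 18676 + 3*I*√16899/43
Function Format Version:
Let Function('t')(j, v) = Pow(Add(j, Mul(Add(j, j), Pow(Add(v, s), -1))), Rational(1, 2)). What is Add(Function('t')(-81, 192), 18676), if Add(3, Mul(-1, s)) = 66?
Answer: Add(18676, Mul(Rational(3, 43), I, Pow(16899, Rational(1, 2)))) ≈ Add(18676., Mul(9.0695, I))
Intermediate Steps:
s = -63 (s = Add(3, Mul(-1, 66)) = Add(3, -66) = -63)
Function('t')(j, v) = Pow(Add(j, Mul(2, j, Pow(Add(-63, v), -1))), Rational(1, 2)) (Function('t')(j, v) = Pow(Add(j, Mul(Add(j, j), Pow(Add(v, -63), -1))), Rational(1, 2)) = Pow(Add(j, Mul(Mul(2, j), Pow(Add(-63, v), -1))), Rational(1, 2)) = Pow(Add(j, Mul(2, j, Pow(Add(-63, v), -1))), Rational(1, 2)))
Add(Function('t')(-81, 192), 18676) = Add(Pow(Mul(-81, Pow(Add(-63, 192), -1), Add(-61, 192)), Rational(1, 2)), 18676) = Add(Pow(Mul(-81, Pow(129, -1), 131), Rational(1, 2)), 18676) = Add(Pow(Mul(-81, Rational(1, 129), 131), Rational(1, 2)), 18676) = Add(Pow(Rational(-3537, 43), Rational(1, 2)), 18676) = Add(Mul(Rational(3, 43), I, Pow(16899, Rational(1, 2))), 18676) = Add(18676, Mul(Rational(3, 43), I, Pow(16899, Rational(1, 2))))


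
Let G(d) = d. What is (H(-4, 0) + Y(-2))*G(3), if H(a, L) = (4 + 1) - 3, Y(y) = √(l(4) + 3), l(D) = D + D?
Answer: 6 + 3*√11 ≈ 15.950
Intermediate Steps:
l(D) = 2*D
Y(y) = √11 (Y(y) = √(2*4 + 3) = √(8 + 3) = √11)
H(a, L) = 2 (H(a, L) = 5 - 3 = 2)
(H(-4, 0) + Y(-2))*G(3) = (2 + √11)*3 = 6 + 3*√11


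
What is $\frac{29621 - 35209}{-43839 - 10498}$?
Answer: $\frac{5588}{54337} \approx 0.10284$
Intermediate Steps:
$\frac{29621 - 35209}{-43839 - 10498} = - \frac{5588}{-43839 - 10498} = - \frac{5588}{-54337} = \left(-5588\right) \left(- \frac{1}{54337}\right) = \frac{5588}{54337}$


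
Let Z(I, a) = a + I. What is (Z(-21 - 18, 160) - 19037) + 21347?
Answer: 2431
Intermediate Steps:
Z(I, a) = I + a
(Z(-21 - 18, 160) - 19037) + 21347 = (((-21 - 18) + 160) - 19037) + 21347 = ((-39 + 160) - 19037) + 21347 = (121 - 19037) + 21347 = -18916 + 21347 = 2431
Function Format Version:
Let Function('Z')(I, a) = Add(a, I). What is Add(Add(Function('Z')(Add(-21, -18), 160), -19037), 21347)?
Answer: 2431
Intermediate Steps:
Function('Z')(I, a) = Add(I, a)
Add(Add(Function('Z')(Add(-21, -18), 160), -19037), 21347) = Add(Add(Add(Add(-21, -18), 160), -19037), 21347) = Add(Add(Add(-39, 160), -19037), 21347) = Add(Add(121, -19037), 21347) = Add(-18916, 21347) = 2431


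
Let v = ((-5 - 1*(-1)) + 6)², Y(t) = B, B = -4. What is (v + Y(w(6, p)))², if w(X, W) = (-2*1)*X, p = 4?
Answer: 0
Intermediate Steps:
w(X, W) = -2*X
Y(t) = -4
v = 4 (v = ((-5 + 1) + 6)² = (-4 + 6)² = 2² = 4)
(v + Y(w(6, p)))² = (4 - 4)² = 0² = 0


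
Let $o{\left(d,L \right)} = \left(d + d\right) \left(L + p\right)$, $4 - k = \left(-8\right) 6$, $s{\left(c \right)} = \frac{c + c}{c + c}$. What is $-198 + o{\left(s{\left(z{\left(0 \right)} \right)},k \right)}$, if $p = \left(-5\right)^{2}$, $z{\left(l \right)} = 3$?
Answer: $-44$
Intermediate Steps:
$s{\left(c \right)} = 1$ ($s{\left(c \right)} = \frac{2 c}{2 c} = 2 c \frac{1}{2 c} = 1$)
$k = 52$ ($k = 4 - \left(-8\right) 6 = 4 - -48 = 4 + 48 = 52$)
$p = 25$
$o{\left(d,L \right)} = 2 d \left(25 + L\right)$ ($o{\left(d,L \right)} = \left(d + d\right) \left(L + 25\right) = 2 d \left(25 + L\right)$)
$-198 + o{\left(s{\left(z{\left(0 \right)} \right)},k \right)} = -198 + 2 \cdot 1 \left(25 + 52\right) = -198 + 2 \cdot 1 \cdot 77 = -198 + 154 = -44$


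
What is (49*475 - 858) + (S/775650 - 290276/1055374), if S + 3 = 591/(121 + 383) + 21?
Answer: 1541429397263917027/68762470820400 ≈ 22417.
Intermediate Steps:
S = 3221/168 (S = -3 + (591/(121 + 383) + 21) = -3 + (591/504 + 21) = -3 + (591*(1/504) + 21) = -3 + (197/168 + 21) = -3 + 3725/168 = 3221/168 ≈ 19.173)
(49*475 - 858) + (S/775650 - 290276/1055374) = (49*475 - 858) + ((3221/168)/775650 - 290276/1055374) = (23275 - 858) + ((3221/168)*(1/775650) - 290276*1/1055374) = 22417 + (3221/130309200 - 145138/527687) = 22417 - 18911116989773/68762470820400 = 1541429397263917027/68762470820400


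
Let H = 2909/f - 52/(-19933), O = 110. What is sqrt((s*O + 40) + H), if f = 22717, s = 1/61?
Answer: sqrt(31994302201458437765211)/27621895621 ≈ 6.4756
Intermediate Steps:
s = 1/61 ≈ 0.016393
H = 59166381/452817961 (H = 2909/22717 - 52/(-19933) = 2909*(1/22717) - 52*(-1/19933) = 2909/22717 + 52/19933 = 59166381/452817961 ≈ 0.13066)
sqrt((s*O + 40) + H) = sqrt(((1/61)*110 + 40) + 59166381/452817961) = sqrt((110/61 + 40) + 59166381/452817961) = sqrt(2550/61 + 59166381/452817961) = sqrt(1158294949791/27621895621) = sqrt(31994302201458437765211)/27621895621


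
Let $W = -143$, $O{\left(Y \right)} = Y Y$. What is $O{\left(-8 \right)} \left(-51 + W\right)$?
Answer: $-12416$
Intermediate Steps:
$O{\left(Y \right)} = Y^{2}$
$O{\left(-8 \right)} \left(-51 + W\right) = \left(-8\right)^{2} \left(-51 - 143\right) = 64 \left(-194\right) = -12416$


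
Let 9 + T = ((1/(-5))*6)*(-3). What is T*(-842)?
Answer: 22734/5 ≈ 4546.8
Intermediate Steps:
T = -27/5 (T = -9 + ((1/(-5))*6)*(-3) = -9 + ((1*(-1/5))*6)*(-3) = -9 - 1/5*6*(-3) = -9 - 6/5*(-3) = -9 + 18/5 = -27/5 ≈ -5.4000)
T*(-842) = -27/5*(-842) = 22734/5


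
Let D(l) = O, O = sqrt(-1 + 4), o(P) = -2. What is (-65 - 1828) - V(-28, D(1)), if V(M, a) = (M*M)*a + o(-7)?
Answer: -1891 - 784*sqrt(3) ≈ -3248.9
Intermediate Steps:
O = sqrt(3) ≈ 1.7320
D(l) = sqrt(3)
V(M, a) = -2 + a*M**2 (V(M, a) = (M*M)*a - 2 = M**2*a - 2 = a*M**2 - 2 = -2 + a*M**2)
(-65 - 1828) - V(-28, D(1)) = (-65 - 1828) - (-2 + sqrt(3)*(-28)**2) = -1893 - (-2 + sqrt(3)*784) = -1893 - (-2 + 784*sqrt(3)) = -1893 + (2 - 784*sqrt(3)) = -1891 - 784*sqrt(3)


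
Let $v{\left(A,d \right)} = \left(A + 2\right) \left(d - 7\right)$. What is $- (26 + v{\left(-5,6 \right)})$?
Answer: $-29$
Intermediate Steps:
$v{\left(A,d \right)} = \left(-7 + d\right) \left(2 + A\right)$ ($v{\left(A,d \right)} = \left(2 + A\right) \left(-7 + d\right) = \left(-7 + d\right) \left(2 + A\right)$)
$- (26 + v{\left(-5,6 \right)}) = - (26 - -3) = - (26 + \left(-14 + 35 + 12 - 30\right)) = - (26 + 3) = \left(-1\right) 29 = -29$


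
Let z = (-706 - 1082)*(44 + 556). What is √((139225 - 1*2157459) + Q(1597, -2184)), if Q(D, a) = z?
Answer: I*√3091034 ≈ 1758.1*I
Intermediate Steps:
z = -1072800 (z = -1788*600 = -1072800)
Q(D, a) = -1072800
√((139225 - 1*2157459) + Q(1597, -2184)) = √((139225 - 1*2157459) - 1072800) = √((139225 - 2157459) - 1072800) = √(-2018234 - 1072800) = √(-3091034) = I*√3091034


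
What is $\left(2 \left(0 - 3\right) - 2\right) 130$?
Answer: $-1040$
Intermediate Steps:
$\left(2 \left(0 - 3\right) - 2\right) 130 = \left(2 \left(-3\right) - 2\right) 130 = \left(-6 - 2\right) 130 = \left(-8\right) 130 = -1040$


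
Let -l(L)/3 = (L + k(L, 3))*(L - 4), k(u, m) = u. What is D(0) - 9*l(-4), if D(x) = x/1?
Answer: 1728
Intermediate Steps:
l(L) = -6*L*(-4 + L) (l(L) = -3*(L + L)*(L - 4) = -3*2*L*(-4 + L) = -6*L*(-4 + L))
D(x) = x (D(x) = x*1 = x)
D(0) - 9*l(-4) = 0 - 54*(-4)*(4 - 1*(-4)) = 0 - 54*(-4)*(4 + 4) = 0 - 54*(-4)*8 = 0 - 9*(-192) = 0 + 1728 = 1728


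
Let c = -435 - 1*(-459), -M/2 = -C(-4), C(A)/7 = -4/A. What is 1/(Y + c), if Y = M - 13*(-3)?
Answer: 1/77 ≈ 0.012987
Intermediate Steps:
C(A) = -28/A (C(A) = 7*(-4/A) = -28/A)
M = 14 (M = -(-2)*(-28/(-4)) = -(-2)*(-28*(-¼)) = -(-2)*7 = -2*(-7) = 14)
c = 24 (c = -435 + 459 = 24)
Y = 53 (Y = 14 - 13*(-3) = 14 + 39 = 53)
1/(Y + c) = 1/(53 + 24) = 1/77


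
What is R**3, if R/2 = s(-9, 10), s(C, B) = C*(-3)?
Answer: 157464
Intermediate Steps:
s(C, B) = -3*C
R = 54 (R = 2*(-3*(-9)) = 2*27 = 54)
R**3 = 54**3 = 157464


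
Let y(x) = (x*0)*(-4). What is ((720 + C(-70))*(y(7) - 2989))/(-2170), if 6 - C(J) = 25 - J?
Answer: 269437/310 ≈ 869.15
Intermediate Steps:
y(x) = 0 (y(x) = 0*(-4) = 0)
C(J) = -19 + J (C(J) = 6 - (25 - J) = 6 + (-25 + J) = -19 + J)
((720 + C(-70))*(y(7) - 2989))/(-2170) = ((720 + (-19 - 70))*(0 - 2989))/(-2170) = ((720 - 89)*(-2989))*(-1/2170) = (631*(-2989))*(-1/2170) = -1886059*(-1/2170) = 269437/310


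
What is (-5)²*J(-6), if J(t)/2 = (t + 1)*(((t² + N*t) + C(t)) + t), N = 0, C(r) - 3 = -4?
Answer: -7250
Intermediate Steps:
C(r) = -1 (C(r) = 3 - 4 = -1)
J(t) = 2*(1 + t)*(-1 + t + t²) (J(t) = 2*((t + 1)*(((t² + 0*t) - 1) + t)) = 2*((1 + t)*(((t² + 0) - 1) + t)) = 2*((1 + t)*((t² - 1) + t)) = 2*((1 + t)*((-1 + t²) + t)) = 2*((1 + t)*(-1 + t + t²)) = 2*(1 + t)*(-1 + t + t²))
(-5)²*J(-6) = (-5)²*(-2 + 2*(-6)³ + 4*(-6)²) = 25*(-2 + 2*(-216) + 4*36) = 25*(-2 - 432 + 144) = 25*(-290) = -7250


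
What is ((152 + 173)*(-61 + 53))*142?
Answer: -369200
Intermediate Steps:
((152 + 173)*(-61 + 53))*142 = (325*(-8))*142 = -2600*142 = -369200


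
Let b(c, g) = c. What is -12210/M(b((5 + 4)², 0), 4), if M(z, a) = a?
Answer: -6105/2 ≈ -3052.5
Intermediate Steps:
-12210/M(b((5 + 4)², 0), 4) = -12210/4 = -12210*¼ = -6105/2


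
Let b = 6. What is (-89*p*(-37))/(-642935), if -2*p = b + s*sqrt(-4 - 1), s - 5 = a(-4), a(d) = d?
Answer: 9879/642935 + 3293*I*sqrt(5)/1285870 ≈ 0.015365 + 0.0057264*I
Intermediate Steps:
s = 1 (s = 5 - 4 = 1)
p = -3 - I*sqrt(5)/2 (p = -(6 + 1*sqrt(-4 - 1))/2 = -(6 + 1*sqrt(-5))/2 = -(6 + 1*(I*sqrt(5)))/2 = -(6 + I*sqrt(5))/2 = -3 - I*sqrt(5)/2 ≈ -3.0 - 1.118*I)
(-89*p*(-37))/(-642935) = (-89*(-3 - I*sqrt(5)/2)*(-37))/(-642935) = ((267 + 89*I*sqrt(5)/2)*(-37))*(-1/642935) = (-9879 - 3293*I*sqrt(5)/2)*(-1/642935) = 9879/642935 + 3293*I*sqrt(5)/1285870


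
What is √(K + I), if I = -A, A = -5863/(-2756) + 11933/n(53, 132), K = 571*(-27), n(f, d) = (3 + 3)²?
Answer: 2*I*√99547727/159 ≈ 125.5*I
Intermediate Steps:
n(f, d) = 36 (n(f, d) = 6² = 36)
K = -15417
A = 159127/477 (A = -5863/(-2756) + 11933/36 = -5863*(-1/2756) + 11933*(1/36) = 451/212 + 11933/36 = 159127/477 ≈ 333.60)
I = -159127/477 (I = -1*159127/477 = -159127/477 ≈ -333.60)
√(K + I) = √(-15417 - 159127/477) = √(-7513036/477) = 2*I*√99547727/159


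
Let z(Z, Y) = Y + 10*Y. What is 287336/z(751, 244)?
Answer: 71834/671 ≈ 107.06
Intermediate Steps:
z(Z, Y) = 11*Y
287336/z(751, 244) = 287336/((11*244)) = 287336/2684 = 287336*(1/2684) = 71834/671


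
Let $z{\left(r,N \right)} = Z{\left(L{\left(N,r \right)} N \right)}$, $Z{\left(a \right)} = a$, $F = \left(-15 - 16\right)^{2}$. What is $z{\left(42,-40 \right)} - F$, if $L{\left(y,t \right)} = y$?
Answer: $639$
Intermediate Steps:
$F = 961$ ($F = \left(-31\right)^{2} = 961$)
$z{\left(r,N \right)} = N^{2}$ ($z{\left(r,N \right)} = N N = N^{2}$)
$z{\left(42,-40 \right)} - F = \left(-40\right)^{2} - 961 = 1600 - 961 = 639$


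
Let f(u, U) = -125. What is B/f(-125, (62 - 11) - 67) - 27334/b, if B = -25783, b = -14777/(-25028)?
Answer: -85133423609/1847125 ≈ -46090.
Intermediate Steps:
b = 14777/25028 (b = -14777*(-1/25028) = 14777/25028 ≈ 0.59042)
B/f(-125, (62 - 11) - 67) - 27334/b = -25783/(-125) - 27334/14777/25028 = -25783*(-1/125) - 27334*25028/14777 = 25783/125 - 684115352/14777 = -85133423609/1847125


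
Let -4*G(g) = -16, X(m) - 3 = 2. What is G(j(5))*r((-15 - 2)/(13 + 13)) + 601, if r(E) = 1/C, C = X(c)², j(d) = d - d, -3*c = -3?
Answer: 15029/25 ≈ 601.16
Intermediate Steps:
c = 1 (c = -⅓*(-3) = 1)
X(m) = 5 (X(m) = 3 + 2 = 5)
j(d) = 0
G(g) = 4 (G(g) = -¼*(-16) = 4)
C = 25 (C = 5² = 25)
r(E) = 1/25
G(j(5))*r((-15 - 2)/(13 + 13)) + 601 = 4*(1/25) + 601 = 4/25 + 601 = 15029/25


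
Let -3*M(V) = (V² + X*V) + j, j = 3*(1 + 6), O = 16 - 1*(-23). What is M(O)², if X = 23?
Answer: 660969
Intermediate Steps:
O = 39 (O = 16 + 23 = 39)
j = 21 (j = 3*7 = 21)
M(V) = -7 - 23*V/3 - V²/3 (M(V) = -((V² + 23*V) + 21)/3 = -(21 + V² + 23*V)/3 = -7 - 23*V/3 - V²/3)
M(O)² = (-7 - 23/3*39 - ⅓*39²)² = (-7 - 299 - ⅓*1521)² = (-7 - 299 - 507)² = (-813)² = 660969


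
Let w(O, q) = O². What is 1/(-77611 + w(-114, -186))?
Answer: -1/64615 ≈ -1.5476e-5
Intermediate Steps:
1/(-77611 + w(-114, -186)) = 1/(-77611 + (-114)²) = 1/(-77611 + 12996) = 1/(-64615) = -1/64615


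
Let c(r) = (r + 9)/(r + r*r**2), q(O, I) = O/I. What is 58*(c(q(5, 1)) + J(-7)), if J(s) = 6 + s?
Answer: -3364/65 ≈ -51.754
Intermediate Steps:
c(r) = (9 + r)/(r + r**3)
58*(c(q(5, 1)) + J(-7)) = 58*((9 + 5/1)/(5/1 + (5/1)**3) + (6 - 7)) = 58*((9 + 5*1)/(5*1 + (5*1)**3) - 1) = 58*((9 + 5)/(5 + 5**3) - 1) = 58*(14/(5 + 125) - 1) = 58*(14/130 - 1) = 58*((1/130)*14 - 1) = 58*(7/65 - 1) = 58*(-58/65) = -3364/65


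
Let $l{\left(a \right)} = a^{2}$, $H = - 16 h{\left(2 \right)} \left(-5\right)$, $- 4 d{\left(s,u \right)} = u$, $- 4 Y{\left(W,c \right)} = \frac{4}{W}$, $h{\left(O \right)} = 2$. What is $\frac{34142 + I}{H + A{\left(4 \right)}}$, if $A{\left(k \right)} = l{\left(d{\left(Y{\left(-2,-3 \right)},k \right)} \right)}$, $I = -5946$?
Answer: $\frac{4028}{23} \approx 175.13$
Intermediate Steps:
$Y{\left(W,c \right)} = - \frac{1}{W}$ ($Y{\left(W,c \right)} = - \frac{4 \frac{1}{W}}{4} = - \frac{1}{W}$)
$d{\left(s,u \right)} = - \frac{u}{4}$
$H = 160$ ($H = \left(-16\right) 2 \left(-5\right) = \left(-32\right) \left(-5\right) = 160$)
$A{\left(k \right)} = \frac{k^{2}}{16}$ ($A{\left(k \right)} = \left(- \frac{k}{4}\right)^{2} = \frac{k^{2}}{16}$)
$\frac{34142 + I}{H + A{\left(4 \right)}} = \frac{34142 - 5946}{160 + \frac{4^{2}}{16}} = \frac{28196}{160 + \frac{1}{16} \cdot 16} = \frac{28196}{160 + 1} = \frac{28196}{161} = 28196 \cdot \frac{1}{161} = \frac{4028}{23}$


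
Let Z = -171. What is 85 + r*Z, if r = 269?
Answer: -45914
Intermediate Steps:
85 + r*Z = 85 + 269*(-171) = 85 - 45999 = -45914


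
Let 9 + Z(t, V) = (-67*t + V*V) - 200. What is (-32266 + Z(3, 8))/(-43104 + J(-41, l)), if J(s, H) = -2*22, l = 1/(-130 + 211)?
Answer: 8153/10787 ≈ 0.75582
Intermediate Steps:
l = 1/81 ≈ 0.012346
J(s, H) = -44
Z(t, V) = -209 + V² - 67*t (Z(t, V) = -9 + ((-67*t + V*V) - 200) = -9 + ((-67*t + V²) - 200) = -9 + ((V² - 67*t) - 200) = -9 + (-200 + V² - 67*t) = -209 + V² - 67*t)
(-32266 + Z(3, 8))/(-43104 + J(-41, l)) = (-32266 + (-209 + 8² - 67*3))/(-43104 - 44) = (-32266 + (-209 + 64 - 201))/(-43148) = (-32266 - 346)*(-1/43148) = -32612*(-1/43148) = 8153/10787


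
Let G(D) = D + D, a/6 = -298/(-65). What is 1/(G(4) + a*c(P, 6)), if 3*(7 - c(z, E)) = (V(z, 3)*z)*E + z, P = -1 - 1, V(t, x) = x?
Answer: 65/35684 ≈ 0.0018215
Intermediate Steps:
P = -2
c(z, E) = 7 - z/3 - E*z (c(z, E) = 7 - ((3*z)*E + z)/3 = 7 - (3*E*z + z)/3 = 7 - (z + 3*E*z)/3 = 7 + (-z/3 - E*z) = 7 - z/3 - E*z)
a = 1788/65 (a = 6*(-298/(-65)) = 6*(-298*(-1/65)) = 6*(298/65) = 1788/65 ≈ 27.508)
G(D) = 2*D
1/(G(4) + a*c(P, 6)) = 1/(2*4 + 1788*(7 - 1/3*(-2) - 1*6*(-2))/65) = 1/(8 + 1788*(7 + 2/3 + 12)/65) = 1/(8 + (1788/65)*(59/3)) = 1/(8 + 35164/65) = 1/(35684/65) = 65/35684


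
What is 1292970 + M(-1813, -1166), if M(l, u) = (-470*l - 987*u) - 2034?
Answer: 3293888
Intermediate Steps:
M(l, u) = -2034 - 987*u - 470*l (M(l, u) = (-987*u - 470*l) - 2034 = -2034 - 987*u - 470*l)
1292970 + M(-1813, -1166) = 1292970 + (-2034 - 987*(-1166) - 470*(-1813)) = 1292970 + (-2034 + 1150842 + 852110) = 1292970 + 2000918 = 3293888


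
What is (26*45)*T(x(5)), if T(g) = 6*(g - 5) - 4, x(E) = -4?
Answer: -67860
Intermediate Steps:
T(g) = -34 + 6*g (T(g) = 6*(-5 + g) - 4 = (-30 + 6*g) - 4 = -34 + 6*g)
(26*45)*T(x(5)) = (26*45)*(-34 + 6*(-4)) = 1170*(-34 - 24) = 1170*(-58) = -67860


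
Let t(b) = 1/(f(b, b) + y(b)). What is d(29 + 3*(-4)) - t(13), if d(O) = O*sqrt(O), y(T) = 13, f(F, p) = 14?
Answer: -1/27 + 17*sqrt(17) ≈ 70.056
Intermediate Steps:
t(b) = 1/27 (t(b) = 1/(14 + 13) = 1/27)
d(O) = O**(3/2)
d(29 + 3*(-4)) - t(13) = (29 + 3*(-4))**(3/2) - 1*1/27 = (29 - 12)**(3/2) - 1/27 = 17**(3/2) - 1/27 = 17*sqrt(17) - 1/27 = -1/27 + 17*sqrt(17)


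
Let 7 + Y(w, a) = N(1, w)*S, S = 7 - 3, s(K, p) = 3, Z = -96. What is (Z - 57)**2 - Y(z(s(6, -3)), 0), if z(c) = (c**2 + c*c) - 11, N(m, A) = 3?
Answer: 23404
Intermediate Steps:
S = 4
z(c) = -11 + 2*c**2 (z(c) = (c**2 + c**2) - 11 = 2*c**2 - 11 = -11 + 2*c**2)
Y(w, a) = 5 (Y(w, a) = -7 + 3*4 = -7 + 12 = 5)
(Z - 57)**2 - Y(z(s(6, -3)), 0) = (-96 - 57)**2 - 1*5 = (-153)**2 - 5 = 23409 - 5 = 23404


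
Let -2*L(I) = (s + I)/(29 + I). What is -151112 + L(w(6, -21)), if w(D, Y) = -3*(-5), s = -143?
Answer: -1662216/11 ≈ -1.5111e+5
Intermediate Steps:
w(D, Y) = 15
L(I) = -(-143 + I)/(2*(29 + I))
-151112 + L(w(6, -21)) = -151112 + (143 - 1*15)/(2*(29 + 15)) = -151112 + (½)*(143 - 15)/44 = -151112 + (½)*(1/44)*128 = -151112 + 16/11 = -1662216/11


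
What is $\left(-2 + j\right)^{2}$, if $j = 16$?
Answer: $196$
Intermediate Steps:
$\left(-2 + j\right)^{2} = \left(-2 + 16\right)^{2} = 14^{2} = 196$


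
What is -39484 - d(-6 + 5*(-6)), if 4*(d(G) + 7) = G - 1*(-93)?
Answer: -157965/4 ≈ -39491.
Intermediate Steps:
d(G) = 65/4 + G/4 (d(G) = -7 + (G - 1*(-93))/4 = -7 + (G + 93)/4 = -7 + (93 + G)/4 = -7 + (93/4 + G/4) = 65/4 + G/4)
-39484 - d(-6 + 5*(-6)) = -39484 - (65/4 + (-6 + 5*(-6))/4) = -39484 - (65/4 + (-6 - 30)/4) = -39484 - (65/4 + (¼)*(-36)) = -39484 - (65/4 - 9) = -39484 - 1*29/4 = -39484 - 29/4 = -157965/4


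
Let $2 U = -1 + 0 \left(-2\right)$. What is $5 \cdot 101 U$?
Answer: $- \frac{505}{2} \approx -252.5$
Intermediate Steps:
$U = - \frac{1}{2}$ ($U = \frac{-1 + 0 \left(-2\right)}{2} = \frac{-1 + 0}{2} = \frac{1}{2} \left(-1\right) = - \frac{1}{2} \approx -0.5$)
$5 \cdot 101 U = 5 \cdot 101 \left(- \frac{1}{2}\right) = 505 \left(- \frac{1}{2}\right) = - \frac{505}{2}$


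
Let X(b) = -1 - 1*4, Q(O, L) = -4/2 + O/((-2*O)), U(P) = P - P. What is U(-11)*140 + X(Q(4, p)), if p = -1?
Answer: -5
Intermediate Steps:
U(P) = 0
Q(O, L) = -5/2 (Q(O, L) = -4*½ + O*(-1/(2*O)) = -2 - ½ = -5/2)
X(b) = -5 (X(b) = -1 - 4 = -5)
U(-11)*140 + X(Q(4, p)) = 0*140 - 5 = 0 - 5 = -5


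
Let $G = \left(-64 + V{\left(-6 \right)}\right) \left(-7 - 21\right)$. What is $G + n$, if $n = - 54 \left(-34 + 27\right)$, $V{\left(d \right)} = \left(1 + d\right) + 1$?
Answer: $2282$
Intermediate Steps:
$V{\left(d \right)} = 2 + d$
$G = 1904$ ($G = \left(-64 + \left(2 - 6\right)\right) \left(-7 - 21\right) = \left(-64 - 4\right) \left(-7 - 21\right) = \left(-68\right) \left(-28\right) = 1904$)
$n = 378$ ($n = \left(-54\right) \left(-7\right) = 378$)
$G + n = 1904 + 378 = 2282$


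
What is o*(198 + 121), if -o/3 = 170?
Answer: -162690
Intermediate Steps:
o = -510 (o = -3*170 = -510)
o*(198 + 121) = -510*(198 + 121) = -510*319 = -162690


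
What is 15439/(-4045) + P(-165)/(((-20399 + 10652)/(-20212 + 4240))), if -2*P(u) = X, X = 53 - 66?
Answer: 89819959/13142205 ≈ 6.8345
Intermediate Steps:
X = -13
P(u) = 13/2 (P(u) = -½*(-13) = 13/2)
15439/(-4045) + P(-165)/(((-20399 + 10652)/(-20212 + 4240))) = 15439/(-4045) + 13/(2*(((-20399 + 10652)/(-20212 + 4240)))) = 15439*(-1/4045) + 13/(2*((-9747/(-15972)))) = -15439/4045 + 13/(2*((-9747*(-1/15972)))) = -15439/4045 + 13/(2*(3249/5324)) = -15439/4045 + (13/2)*(5324/3249) = -15439/4045 + 34606/3249 = 89819959/13142205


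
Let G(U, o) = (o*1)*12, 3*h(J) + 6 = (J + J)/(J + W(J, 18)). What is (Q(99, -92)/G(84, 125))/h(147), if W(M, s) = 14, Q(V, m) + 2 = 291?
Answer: -6647/48000 ≈ -0.13848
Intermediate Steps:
Q(V, m) = 289 (Q(V, m) = -2 + 291 = 289)
h(J) = -2 + 2*J/(3*(14 + J)) (h(J) = -2 + ((J + J)/(J + 14))/3 = -2 + ((2*J)/(14 + J))/3 = -2 + (2*J/(14 + J))/3 = -2 + 2*J/(3*(14 + J)))
G(U, o) = 12*o (G(U, o) = o*12 = 12*o)
(Q(99, -92)/G(84, 125))/h(147) = (289/((12*125)))/((4*(-21 - 1*147)/(3*(14 + 147)))) = (289/1500)/(((4/3)*(-21 - 147)/161)) = (289*(1/1500))/(((4/3)*(1/161)*(-168))) = 289/(1500*(-32/23)) = (289/1500)*(-23/32) = -6647/48000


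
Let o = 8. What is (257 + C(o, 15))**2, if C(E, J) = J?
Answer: 73984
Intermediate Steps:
(257 + C(o, 15))**2 = (257 + 15)**2 = 272**2 = 73984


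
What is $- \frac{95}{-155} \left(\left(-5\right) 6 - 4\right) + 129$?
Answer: $\frac{3353}{31} \approx 108.16$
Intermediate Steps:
$- \frac{95}{-155} \left(\left(-5\right) 6 - 4\right) + 129 = \left(-95\right) \left(- \frac{1}{155}\right) \left(-30 - 4\right) + 129 = \frac{19}{31} \left(-34\right) + 129 = - \frac{646}{31} + 129 = \frac{3353}{31}$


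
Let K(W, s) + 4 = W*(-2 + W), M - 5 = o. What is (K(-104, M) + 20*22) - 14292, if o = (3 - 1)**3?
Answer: -2832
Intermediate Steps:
o = 8 (o = 2**3 = 8)
M = 13 (M = 5 + 8 = 13)
K(W, s) = -4 + W*(-2 + W)
(K(-104, M) + 20*22) - 14292 = ((-4 + (-104)**2 - 2*(-104)) + 20*22) - 14292 = ((-4 + 10816 + 208) + 440) - 14292 = (11020 + 440) - 14292 = 11460 - 14292 = -2832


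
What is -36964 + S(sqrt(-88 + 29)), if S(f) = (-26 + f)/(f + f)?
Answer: -73927/2 + 13*I*sqrt(59)/59 ≈ -36964.0 + 1.6925*I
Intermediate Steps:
S(f) = (-26 + f)/(2*f) (S(f) = (-26 + f)/((2*f)) = (-26 + f)*(1/(2*f)) = (-26 + f)/(2*f))
-36964 + S(sqrt(-88 + 29)) = -36964 + (-26 + sqrt(-88 + 29))/(2*(sqrt(-88 + 29))) = -36964 + (-26 + sqrt(-59))/(2*(sqrt(-59))) = -36964 + (-26 + I*sqrt(59))/(2*((I*sqrt(59)))) = -36964 + (-I*sqrt(59)/59)*(-26 + I*sqrt(59))/2 = -36964 - I*sqrt(59)*(-26 + I*sqrt(59))/118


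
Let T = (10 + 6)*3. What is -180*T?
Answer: -8640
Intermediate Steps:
T = 48 (T = 16*3 = 48)
-180*T = -180*48 = -8640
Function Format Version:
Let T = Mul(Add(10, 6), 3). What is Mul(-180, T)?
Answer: -8640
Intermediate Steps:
T = 48 (T = Mul(16, 3) = 48)
Mul(-180, T) = Mul(-180, 48) = -8640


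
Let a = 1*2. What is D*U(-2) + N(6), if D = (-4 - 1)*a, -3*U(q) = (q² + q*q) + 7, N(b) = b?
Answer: 56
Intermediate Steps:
U(q) = -7/3 - 2*q²/3 (U(q) = -((q² + q*q) + 7)/3 = -((q² + q²) + 7)/3 = -(2*q² + 7)/3 = -(7 + 2*q²)/3 = -7/3 - 2*q²/3)
a = 2
D = -10 (D = (-4 - 1)*2 = -5*2 = -10)
D*U(-2) + N(6) = -10*(-7/3 - ⅔*(-2)²) + 6 = -10*(-7/3 - ⅔*4) + 6 = -10*(-7/3 - 8/3) + 6 = -10*(-5) + 6 = 50 + 6 = 56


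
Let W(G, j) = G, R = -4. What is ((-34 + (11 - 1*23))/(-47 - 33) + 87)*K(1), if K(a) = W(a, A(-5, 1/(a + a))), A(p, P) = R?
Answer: 3503/40 ≈ 87.575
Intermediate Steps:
A(p, P) = -4
K(a) = a
((-34 + (11 - 1*23))/(-47 - 33) + 87)*K(1) = ((-34 + (11 - 1*23))/(-47 - 33) + 87)*1 = ((-34 + (11 - 23))/(-80) + 87)*1 = ((-34 - 12)*(-1/80) + 87)*1 = (-46*(-1/80) + 87)*1 = (23/40 + 87)*1 = (3503/40)*1 = 3503/40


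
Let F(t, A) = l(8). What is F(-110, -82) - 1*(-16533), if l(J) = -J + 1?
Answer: 16526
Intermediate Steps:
l(J) = 1 - J
F(t, A) = -7 (F(t, A) = 1 - 1*8 = 1 - 8 = -7)
F(-110, -82) - 1*(-16533) = -7 - 1*(-16533) = -7 + 16533 = 16526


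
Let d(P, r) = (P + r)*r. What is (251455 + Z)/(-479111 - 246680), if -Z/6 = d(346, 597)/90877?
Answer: -22848098209/65957708707 ≈ -0.34641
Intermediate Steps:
d(P, r) = r*(P + r)
Z = -3377826/90877 (Z = -6*597*(346 + 597)/90877 = -6*597*943/90877 = -3377826/90877 ≈ -37.169)
(251455 + Z)/(-479111 - 246680) = (251455 - 3377826/90877)/(-479111 - 246680) = (22848098209/90877)/(-725791) = (22848098209/90877)*(-1/725791) = -22848098209/65957708707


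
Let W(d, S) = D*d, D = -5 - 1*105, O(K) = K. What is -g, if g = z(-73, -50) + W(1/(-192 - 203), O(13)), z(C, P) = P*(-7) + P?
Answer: -23722/79 ≈ -300.28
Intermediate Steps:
D = -110 (D = -5 - 105 = -110)
z(C, P) = -6*P (z(C, P) = -7*P + P = -6*P)
W(d, S) = -110*d
g = 23722/79 (g = -6*(-50) - 110/(-192 - 203) = 300 - 110/(-395) = 300 - 110*(-1/395) = 300 + 22/79 = 23722/79 ≈ 300.28)
-g = -1*23722/79 = -23722/79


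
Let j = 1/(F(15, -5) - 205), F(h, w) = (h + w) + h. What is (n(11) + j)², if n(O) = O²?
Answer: 474324841/32400 ≈ 14640.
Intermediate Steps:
F(h, w) = w + 2*h
j = -1/180 (j = 1/((-5 + 2*15) - 205) = 1/((-5 + 30) - 205) = 1/(25 - 205) = 1/(-180) = -1/180 ≈ -0.0055556)
(n(11) + j)² = (11² - 1/180)² = (121 - 1/180)² = (21779/180)² = 474324841/32400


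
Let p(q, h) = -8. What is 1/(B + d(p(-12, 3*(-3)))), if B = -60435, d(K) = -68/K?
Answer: -2/120853 ≈ -1.6549e-5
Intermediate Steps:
1/(B + d(p(-12, 3*(-3)))) = 1/(-60435 - 68/(-8)) = 1/(-60435 - 68*(-⅛)) = 1/(-60435 + 17/2) = 1/(-120853/2) = -2/120853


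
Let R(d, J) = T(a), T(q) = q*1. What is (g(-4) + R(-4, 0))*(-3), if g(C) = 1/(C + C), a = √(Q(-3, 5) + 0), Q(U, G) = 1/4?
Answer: -9/8 ≈ -1.1250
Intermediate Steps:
Q(U, G) = ¼
a = ½ (a = √(¼ + 0) = √(¼) = ½ ≈ 0.50000)
T(q) = q
g(C) = 1/(2*C)
R(d, J) = ½
(g(-4) + R(-4, 0))*(-3) = ((½)/(-4) + ½)*(-3) = ((½)*(-¼) + ½)*(-3) = (-⅛ + ½)*(-3) = (3/8)*(-3) = -9/8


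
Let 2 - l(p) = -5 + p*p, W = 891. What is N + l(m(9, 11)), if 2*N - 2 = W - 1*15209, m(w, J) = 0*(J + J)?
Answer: -7151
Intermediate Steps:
m(w, J) = 0 (m(w, J) = 0*(2*J) = 0)
l(p) = 7 - p² (l(p) = 2 - (-5 + p*p) = 2 - (-5 + p²) = 2 + (5 - p²) = 7 - p²)
N = -7158 (N = 1 + (891 - 1*15209)/2 = 1 + (891 - 15209)/2 = 1 + (½)*(-14318) = 1 - 7159 = -7158)
N + l(m(9, 11)) = -7158 + (7 - 1*0²) = -7158 + (7 - 1*0) = -7158 + (7 + 0) = -7158 + 7 = -7151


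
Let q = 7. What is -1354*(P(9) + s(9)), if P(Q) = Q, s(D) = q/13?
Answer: -167896/13 ≈ -12915.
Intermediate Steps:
s(D) = 7/13
-1354*(P(9) + s(9)) = -1354*(9 + 7/13) = -1354*124/13 = -167896/13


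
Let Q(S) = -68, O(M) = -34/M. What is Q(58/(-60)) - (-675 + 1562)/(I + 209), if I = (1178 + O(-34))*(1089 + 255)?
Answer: -107766267/1584785 ≈ -68.001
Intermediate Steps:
I = 1584576 (I = (1178 - 34/(-34))*(1089 + 255) = (1178 - 34*(-1/34))*1344 = (1178 + 1)*1344 = 1179*1344 = 1584576)
Q(58/(-60)) - (-675 + 1562)/(I + 209) = -68 - (-675 + 1562)/(1584576 + 209) = -68 - 887/1584785 = -107766267/1584785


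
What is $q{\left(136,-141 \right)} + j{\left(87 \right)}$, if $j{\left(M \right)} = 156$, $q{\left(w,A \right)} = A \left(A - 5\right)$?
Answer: $20742$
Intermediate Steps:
$q{\left(w,A \right)} = A \left(-5 + A\right)$
$q{\left(136,-141 \right)} + j{\left(87 \right)} = - 141 \left(-5 - 141\right) + 156 = \left(-141\right) \left(-146\right) + 156 = 20586 + 156 = 20742$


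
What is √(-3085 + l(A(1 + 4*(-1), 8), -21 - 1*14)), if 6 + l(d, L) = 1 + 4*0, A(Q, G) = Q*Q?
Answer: I*√3090 ≈ 55.588*I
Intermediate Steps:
A(Q, G) = Q²
l(d, L) = -5 (l(d, L) = -6 + (1 + 4*0) = -6 + (1 + 0) = -6 + 1 = -5)
√(-3085 + l(A(1 + 4*(-1), 8), -21 - 1*14)) = √(-3085 - 5) = √(-3090) = I*√3090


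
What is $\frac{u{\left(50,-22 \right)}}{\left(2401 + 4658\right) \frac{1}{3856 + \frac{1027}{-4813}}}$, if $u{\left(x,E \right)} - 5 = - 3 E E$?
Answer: $- \frac{8951094249}{11324989} \approx -790.38$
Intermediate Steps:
$u{\left(x,E \right)} = 5 - 3 E^{2}$ ($u{\left(x,E \right)} = 5 + - 3 E E = 5 - 3 E^{2}$)
$\frac{u{\left(50,-22 \right)}}{\left(2401 + 4658\right) \frac{1}{3856 + \frac{1027}{-4813}}} = \frac{5 - 3 \left(-22\right)^{2}}{\left(2401 + 4658\right) \frac{1}{3856 + \frac{1027}{-4813}}} = \frac{5 - 1452}{7059 \frac{1}{3856 + 1027 \left(- \frac{1}{4813}\right)}} = \frac{5 - 1452}{7059 \frac{1}{3856 - \frac{1027}{4813}}} = - \frac{1447}{7059 \frac{1}{\frac{18557901}{4813}}} = - \frac{1447}{7059 \cdot \frac{4813}{18557901}} = - \frac{1447}{\frac{11324989}{6185967}} = \left(-1447\right) \frac{6185967}{11324989} = - \frac{8951094249}{11324989}$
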